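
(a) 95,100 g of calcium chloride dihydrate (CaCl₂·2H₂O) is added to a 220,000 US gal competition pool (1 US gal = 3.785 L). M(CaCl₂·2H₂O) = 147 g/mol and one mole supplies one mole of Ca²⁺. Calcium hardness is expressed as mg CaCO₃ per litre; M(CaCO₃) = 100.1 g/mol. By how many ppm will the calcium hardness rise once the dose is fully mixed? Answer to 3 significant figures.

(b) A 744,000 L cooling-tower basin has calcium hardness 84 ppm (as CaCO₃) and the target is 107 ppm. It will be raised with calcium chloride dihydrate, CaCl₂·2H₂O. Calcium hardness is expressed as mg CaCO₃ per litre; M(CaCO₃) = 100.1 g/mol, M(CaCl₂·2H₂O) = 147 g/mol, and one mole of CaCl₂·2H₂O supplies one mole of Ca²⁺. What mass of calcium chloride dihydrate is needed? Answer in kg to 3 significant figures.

(a) 77.8 ppm; (b) 25.1 kg

(a) Volume: 220,000 US gal × 3.785 L/gal = 832,700 L.
(a) Moles of Ca²⁺: 95,100 g ÷ 147 g/mol = 646.9 mol.
(a) As CaCO₃: 646.9 mol × 100.1 g/mol = 64,760 g.
(a) Rise: 64,760 g / 832,700 L × 1000 = 77.77 mg/L.

(b) Hardness to add: (107 − 84) = 23 mg/L as CaCO₃ × 744,000 L = 17,110 g as CaCO₃.
(b) Moles of Ca²⁺ (1 mol Ca²⁺ ≡ 1 mol CaCO₃): 17,110 / 100.1 g/mol = 170.9 mol.
(b) Mass of CaCl₂·2H₂O: 170.9 × 147 = 25,130 g.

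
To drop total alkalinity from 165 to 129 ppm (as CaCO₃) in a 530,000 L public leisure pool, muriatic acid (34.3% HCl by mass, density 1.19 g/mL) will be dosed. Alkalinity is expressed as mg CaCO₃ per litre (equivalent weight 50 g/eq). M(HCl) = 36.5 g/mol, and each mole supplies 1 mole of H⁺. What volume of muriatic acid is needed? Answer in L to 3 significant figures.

34.1 L

Alkalinity to neutralize: (165 − 129) = 36 mg/L as CaCO₃ × 530,000 L = 19,080 g as CaCO₃.
Equivalents of H⁺ required: 19,080 ÷ 50 g/eq = 381.6 eq = 381.6 mol HCl.
Mass of HCl: 381.6 × 36.5 = 13,930 g.
Mass of 34.3% solution: 13,930 / 0.343 = 40,610 g.
Volume: 40,610 g ÷ 1.19 g/mL = 34,120 mL.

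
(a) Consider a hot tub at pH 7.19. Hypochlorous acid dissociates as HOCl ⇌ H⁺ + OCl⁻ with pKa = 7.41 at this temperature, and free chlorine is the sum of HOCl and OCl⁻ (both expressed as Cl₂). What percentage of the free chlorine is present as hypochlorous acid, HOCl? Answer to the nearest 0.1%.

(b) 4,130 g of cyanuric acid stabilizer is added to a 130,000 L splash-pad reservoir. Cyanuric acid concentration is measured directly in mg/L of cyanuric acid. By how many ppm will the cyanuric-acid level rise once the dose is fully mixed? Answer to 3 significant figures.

(a) 62.4%; (b) 31.8 ppm

(a) [OCl⁻]/[HOCl] = 10^(pH − pKa) = 10^(7.19 − 7.41) = 10^-0.22 = 0.6026.
(a) Fraction as HOCl = 1 / (1 + 0.6026) = 0.624.

(b) Rise: 4,130 g / 130,000 L × 1000 = 31.77 mg/L.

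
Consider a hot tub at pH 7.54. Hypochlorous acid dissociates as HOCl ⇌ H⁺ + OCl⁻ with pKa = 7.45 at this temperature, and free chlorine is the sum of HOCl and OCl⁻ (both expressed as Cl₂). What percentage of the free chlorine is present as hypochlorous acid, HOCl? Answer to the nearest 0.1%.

[OCl⁻]/[HOCl] = 10^(pH − pKa) = 10^(7.54 − 7.45) = 10^0.09 = 1.23.
Fraction as HOCl = 1 / (1 + 1.23) = 0.4484.

44.8%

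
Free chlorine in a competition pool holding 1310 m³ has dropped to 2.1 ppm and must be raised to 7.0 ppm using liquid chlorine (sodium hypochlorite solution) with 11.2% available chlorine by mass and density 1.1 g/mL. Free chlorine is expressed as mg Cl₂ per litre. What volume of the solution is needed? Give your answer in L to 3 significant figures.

Volume: 1310 m³ = 1,310,000 L.
Chlorine deficit: 7.0 − 2.1 = 4.9 ppm = 4.9 mg/L as Cl₂.
Cl₂ equivalent needed: 4.9 mg/L × 1,310,000 L = 6,419,000 mg = 6419 g.
Product at 11.2% available chlorine: 6419 / 0.112 = 57,310 g.
Volume at density 1.1 g/mL: 57,310 g ÷ 1.1 g/mL = 52,100 mL.

52.1 L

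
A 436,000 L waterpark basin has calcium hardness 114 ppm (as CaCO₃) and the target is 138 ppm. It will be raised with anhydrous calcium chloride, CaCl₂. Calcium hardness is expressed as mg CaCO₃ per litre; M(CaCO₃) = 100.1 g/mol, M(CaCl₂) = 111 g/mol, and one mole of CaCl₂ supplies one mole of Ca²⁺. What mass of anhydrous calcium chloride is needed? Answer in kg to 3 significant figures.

11.6 kg

Hardness to add: (138 − 114) = 24 mg/L as CaCO₃ × 436,000 L = 10,460 g as CaCO₃.
Moles of Ca²⁺ (1 mol Ca²⁺ ≡ 1 mol CaCO₃): 10,460 / 100.1 g/mol = 104.5 mol.
Mass of CaCl₂: 104.5 × 111 = 11,600 g.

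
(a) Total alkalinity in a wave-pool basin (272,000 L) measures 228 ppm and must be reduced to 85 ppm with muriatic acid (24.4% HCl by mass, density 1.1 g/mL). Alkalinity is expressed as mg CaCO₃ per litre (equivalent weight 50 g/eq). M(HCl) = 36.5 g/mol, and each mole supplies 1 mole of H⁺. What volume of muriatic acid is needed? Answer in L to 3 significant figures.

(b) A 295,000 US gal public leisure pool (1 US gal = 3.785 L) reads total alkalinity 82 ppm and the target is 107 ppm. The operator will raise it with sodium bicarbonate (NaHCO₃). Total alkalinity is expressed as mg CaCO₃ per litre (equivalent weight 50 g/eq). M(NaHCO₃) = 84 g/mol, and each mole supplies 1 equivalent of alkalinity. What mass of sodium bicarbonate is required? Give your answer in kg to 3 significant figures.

(a) Alkalinity to neutralize: (228 − 85) = 143 mg/L as CaCO₃ × 272,000 L = 38,900 g as CaCO₃.
(a) Equivalents of H⁺ required: 38,900 ÷ 50 g/eq = 777.9 eq = 777.9 mol HCl.
(a) Mass of HCl: 777.9 × 36.5 = 28,390 g.
(a) Mass of 24.4% solution: 28,390 / 0.244 = 116,400 g.
(a) Volume: 116,400 g ÷ 1.1 g/mL = 105,800 mL.

(b) Volume: 295,000 US gal × 3.785 L/gal = 1,116,575 L.
(b) Alkalinity to add: (107 − 82) = 25 mg/L as CaCO₃ × 1,116,575 L = 27,910 g as CaCO₃.
(b) Equivalents: 27,910 g ÷ 50 g/eq = 558.3 eq.
(b) NaHCO₃ supplies 1 eq per mole → 558.3 mol.
(b) Mass: 558.3 mol × 84 g/mol = 46,900 g.

(a) 106 L; (b) 46.9 kg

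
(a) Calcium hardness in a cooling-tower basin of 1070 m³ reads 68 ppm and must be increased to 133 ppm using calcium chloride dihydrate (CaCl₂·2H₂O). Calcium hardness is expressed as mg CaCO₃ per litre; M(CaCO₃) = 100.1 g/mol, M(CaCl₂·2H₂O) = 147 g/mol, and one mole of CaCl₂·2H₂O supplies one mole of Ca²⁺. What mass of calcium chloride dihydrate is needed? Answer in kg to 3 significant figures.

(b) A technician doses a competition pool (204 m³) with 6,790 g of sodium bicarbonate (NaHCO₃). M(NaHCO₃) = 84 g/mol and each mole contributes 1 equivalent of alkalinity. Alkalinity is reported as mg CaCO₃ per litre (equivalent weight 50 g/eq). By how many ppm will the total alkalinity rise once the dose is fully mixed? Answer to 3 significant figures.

(a) Volume: 1070 m³ = 1,070,000 L.
(a) Hardness to add: (133 − 68) = 65 mg/L as CaCO₃ × 1,070,000 L = 69,550 g as CaCO₃.
(a) Moles of Ca²⁺ (1 mol Ca²⁺ ≡ 1 mol CaCO₃): 69,550 / 100.1 g/mol = 694.8 mol.
(a) Mass of CaCl₂·2H₂O: 694.8 × 147 = 102,100 g.

(b) Volume: 204 m³ = 204,000 L.
(b) Moles of NaHCO₃: 6,790 g ÷ 84 g/mol = 80.83 mol → 80.83 eq of alkalinity.
(b) As CaCO₃: 80.83 eq × 50 g/eq = 4042 g.
(b) Rise: 4042 g / 204,000 L × 1000 = 19.81 mg/L.

(a) 102 kg; (b) 19.8 ppm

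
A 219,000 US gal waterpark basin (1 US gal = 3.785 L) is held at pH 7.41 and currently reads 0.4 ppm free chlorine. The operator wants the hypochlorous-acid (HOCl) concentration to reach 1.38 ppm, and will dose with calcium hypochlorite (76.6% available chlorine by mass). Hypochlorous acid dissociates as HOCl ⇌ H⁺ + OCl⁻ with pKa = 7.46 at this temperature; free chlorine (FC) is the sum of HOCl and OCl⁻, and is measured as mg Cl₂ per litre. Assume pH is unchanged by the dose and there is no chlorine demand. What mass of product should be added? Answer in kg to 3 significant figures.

Volume: 219,000 US gal × 3.785 L/gal = 828,915 L.
[OCl⁻]/[HOCl] = 10^(pH − pKa) = 10^(7.41 − 7.46) = 0.8913; fraction as HOCl = 1/(1 + 0.8913) = 0.5288.
Free chlorine required for 1.38 ppm HOCl: 1.38 / 0.5288 = 2.61 ppm.
FC to add: 2.61 − 0.4 = 2.21 mg/L as Cl₂.
Cl₂ equivalent: 2.21 mg/L × 828,915 L = 1832 g.
Product at 76.6% available Cl: 1832 / 0.766 = 2391 g.

2.39 kg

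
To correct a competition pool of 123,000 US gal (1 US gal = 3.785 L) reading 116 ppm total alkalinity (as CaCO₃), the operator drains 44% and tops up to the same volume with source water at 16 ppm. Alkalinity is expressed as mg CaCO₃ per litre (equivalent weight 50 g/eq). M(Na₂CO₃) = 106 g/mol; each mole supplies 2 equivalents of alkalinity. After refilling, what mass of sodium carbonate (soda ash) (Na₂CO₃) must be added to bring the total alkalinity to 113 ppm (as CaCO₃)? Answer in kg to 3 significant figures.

20.2 kg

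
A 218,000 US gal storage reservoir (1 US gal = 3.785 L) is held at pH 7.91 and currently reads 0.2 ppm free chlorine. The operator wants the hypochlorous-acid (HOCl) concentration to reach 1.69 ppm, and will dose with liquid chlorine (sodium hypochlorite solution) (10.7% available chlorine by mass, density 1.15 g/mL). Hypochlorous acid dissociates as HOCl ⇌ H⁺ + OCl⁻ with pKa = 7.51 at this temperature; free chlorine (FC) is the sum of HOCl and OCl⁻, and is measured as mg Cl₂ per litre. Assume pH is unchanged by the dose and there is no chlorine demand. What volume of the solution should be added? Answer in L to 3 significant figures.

Volume: 218,000 US gal × 3.785 L/gal = 825,130 L.
[OCl⁻]/[HOCl] = 10^(pH − pKa) = 10^(7.91 − 7.51) = 2.512; fraction as HOCl = 1/(1 + 2.512) = 0.2847.
Free chlorine required for 1.69 ppm HOCl: 1.69 / 0.2847 = 5.935 ppm.
FC to add: 5.935 − 0.2 = 5.735 mg/L as Cl₂.
Cl₂ equivalent: 5.735 mg/L × 825,130 L = 4732 g.
Product at 10.7% available Cl: 4732 / 0.107 = 44,230 g.
Volume: 44,230 g ÷ 1.15 g/mL = 38,460 mL.

38.5 L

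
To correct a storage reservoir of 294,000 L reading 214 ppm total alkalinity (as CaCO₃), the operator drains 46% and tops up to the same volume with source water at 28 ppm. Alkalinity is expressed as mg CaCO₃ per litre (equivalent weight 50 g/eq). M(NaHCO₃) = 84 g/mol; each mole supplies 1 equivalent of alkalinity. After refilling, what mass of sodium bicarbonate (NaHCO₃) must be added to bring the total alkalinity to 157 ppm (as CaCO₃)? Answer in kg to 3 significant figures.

14.1 kg

After draining 46% and refilling: 214 × 0.54 + 28 × 0.46 = 128.44 ppm.
Deficit to target: 157 − 128.44 = 28.56 mg/L.
As CaCO₃: 28.56 mg/L × 294,000 L = 8397 g; ÷ 50 g/eq ÷ 1 = 167.9 mol NaHCO₃.
Mass: 167.9 × 84 = 14,110 g.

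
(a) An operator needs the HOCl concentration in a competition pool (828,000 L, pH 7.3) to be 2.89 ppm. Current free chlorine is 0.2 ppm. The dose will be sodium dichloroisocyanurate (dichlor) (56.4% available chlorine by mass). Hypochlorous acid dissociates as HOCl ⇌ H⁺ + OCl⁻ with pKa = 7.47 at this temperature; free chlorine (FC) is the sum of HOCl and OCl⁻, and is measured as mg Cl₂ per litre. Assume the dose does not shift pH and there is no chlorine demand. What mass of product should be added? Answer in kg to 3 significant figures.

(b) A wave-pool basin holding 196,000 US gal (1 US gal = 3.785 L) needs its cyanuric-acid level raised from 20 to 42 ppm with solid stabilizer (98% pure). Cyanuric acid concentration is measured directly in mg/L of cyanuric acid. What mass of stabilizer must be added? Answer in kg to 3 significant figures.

(a) [OCl⁻]/[HOCl] = 10^(pH − pKa) = 10^(7.3 − 7.47) = 0.6761; fraction as HOCl = 1/(1 + 0.6761) = 0.5966.
(a) Free chlorine required for 2.89 ppm HOCl: 2.89 / 0.5966 = 4.844 ppm.
(a) FC to add: 4.844 − 0.2 = 4.644 mg/L as Cl₂.
(a) Cl₂ equivalent: 4.644 mg/L × 828,000 L = 3845 g.
(a) Product at 56.4% available Cl: 3845 / 0.564 = 6818 g.

(b) Volume: 196,000 US gal × 3.785 L/gal = 741,860 L.
(b) CYA to add: (42 − 20) = 22 mg/L × 741,860 L = 16,320 g cyanuric acid.
(b) At 98% purity: 16,320 / 0.98 = 16,650 g product.

(a) 6.82 kg; (b) 16.7 kg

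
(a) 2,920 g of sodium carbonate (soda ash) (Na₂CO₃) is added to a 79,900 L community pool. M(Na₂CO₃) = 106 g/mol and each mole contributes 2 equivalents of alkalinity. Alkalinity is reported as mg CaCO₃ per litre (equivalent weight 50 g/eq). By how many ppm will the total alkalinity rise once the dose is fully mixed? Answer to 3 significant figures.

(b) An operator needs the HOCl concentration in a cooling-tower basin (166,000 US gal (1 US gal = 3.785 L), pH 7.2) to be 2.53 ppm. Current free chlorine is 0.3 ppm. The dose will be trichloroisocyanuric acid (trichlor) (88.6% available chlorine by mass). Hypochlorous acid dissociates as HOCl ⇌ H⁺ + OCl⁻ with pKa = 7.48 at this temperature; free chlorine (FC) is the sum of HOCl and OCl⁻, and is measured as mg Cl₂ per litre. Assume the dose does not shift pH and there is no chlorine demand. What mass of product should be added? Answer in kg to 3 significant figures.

(a) 34.5 ppm; (b) 2.52 kg

(a) Moles of Na₂CO₃: 2,920 g ÷ 106 g/mol = 27.55 mol → 55.09 eq of alkalinity.
(a) As CaCO₃: 55.09 eq × 50 g/eq = 2755 g.
(a) Rise: 2755 g / 79,900 L × 1000 = 34.48 mg/L.

(b) Volume: 166,000 US gal × 3.785 L/gal = 628,310 L.
(b) [OCl⁻]/[HOCl] = 10^(pH − pKa) = 10^(7.2 − 7.48) = 0.5248; fraction as HOCl = 1/(1 + 0.5248) = 0.6558.
(b) Free chlorine required for 2.53 ppm HOCl: 2.53 / 0.6558 = 3.858 ppm.
(b) FC to add: 3.858 − 0.3 = 3.558 mg/L as Cl₂.
(b) Cl₂ equivalent: 3.558 mg/L × 628,310 L = 2235 g.
(b) Product at 88.6% available Cl: 2235 / 0.886 = 2523 g.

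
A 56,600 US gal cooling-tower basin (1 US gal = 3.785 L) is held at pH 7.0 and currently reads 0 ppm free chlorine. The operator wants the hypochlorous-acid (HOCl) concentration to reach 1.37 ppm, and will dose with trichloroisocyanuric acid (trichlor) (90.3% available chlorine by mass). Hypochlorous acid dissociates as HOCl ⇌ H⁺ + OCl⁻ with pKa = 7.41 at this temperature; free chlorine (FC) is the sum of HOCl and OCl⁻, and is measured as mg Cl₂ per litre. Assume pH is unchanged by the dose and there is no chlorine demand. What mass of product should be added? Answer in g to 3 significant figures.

451 g

Volume: 56,600 US gal × 3.785 L/gal = 214,231 L.
[OCl⁻]/[HOCl] = 10^(pH − pKa) = 10^(7.0 − 7.41) = 0.389; fraction as HOCl = 1/(1 + 0.389) = 0.7199.
Free chlorine required for 1.37 ppm HOCl: 1.37 / 0.7199 = 1.903 ppm.
FC to add: 1.903 − 0 = 1.903 mg/L as Cl₂.
Cl₂ equivalent: 1.903 mg/L × 214,231 L = 407.7 g.
Product at 90.3% available Cl: 407.7 / 0.903 = 451.5 g.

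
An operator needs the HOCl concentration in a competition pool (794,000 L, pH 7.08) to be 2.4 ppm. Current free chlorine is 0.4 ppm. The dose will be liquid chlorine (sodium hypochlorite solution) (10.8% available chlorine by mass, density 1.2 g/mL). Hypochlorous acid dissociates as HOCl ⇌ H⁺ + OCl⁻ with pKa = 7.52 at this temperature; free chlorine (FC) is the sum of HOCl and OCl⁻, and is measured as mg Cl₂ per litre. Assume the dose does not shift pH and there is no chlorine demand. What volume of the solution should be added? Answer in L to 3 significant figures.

[OCl⁻]/[HOCl] = 10^(pH − pKa) = 10^(7.08 − 7.52) = 0.3631; fraction as HOCl = 1/(1 + 0.3631) = 0.7336.
Free chlorine required for 2.4 ppm HOCl: 2.4 / 0.7336 = 3.271 ppm.
FC to add: 3.271 − 0.4 = 2.871 mg/L as Cl₂.
Cl₂ equivalent: 2.871 mg/L × 794,000 L = 2280 g.
Product at 10.8% available Cl: 2280 / 0.108 = 21,110 g.
Volume: 21,110 g ÷ 1.2 g/mL = 17,590 mL.

17.6 L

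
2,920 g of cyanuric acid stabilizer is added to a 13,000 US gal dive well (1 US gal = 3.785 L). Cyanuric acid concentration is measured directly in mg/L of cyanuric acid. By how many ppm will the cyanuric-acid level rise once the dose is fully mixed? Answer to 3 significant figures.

59.3 ppm

Volume: 13,000 US gal × 3.785 L/gal = 49,205 L.
Rise: 2,920 g / 49,205 L × 1000 = 59.34 mg/L.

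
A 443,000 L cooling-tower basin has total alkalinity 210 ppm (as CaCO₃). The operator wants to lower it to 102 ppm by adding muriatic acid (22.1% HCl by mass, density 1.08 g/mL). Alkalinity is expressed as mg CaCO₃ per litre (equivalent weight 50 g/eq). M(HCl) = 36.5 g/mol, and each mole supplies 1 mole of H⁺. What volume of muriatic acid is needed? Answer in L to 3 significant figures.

Alkalinity to neutralize: (210 − 102) = 108 mg/L as CaCO₃ × 443,000 L = 47,840 g as CaCO₃.
Equivalents of H⁺ required: 47,840 ÷ 50 g/eq = 956.9 eq = 956.9 mol HCl.
Mass of HCl: 956.9 × 36.5 = 34,930 g.
Mass of 22.1% solution: 34,930 / 0.221 = 158,000 g.
Volume: 158,000 g ÷ 1.08 g/mL = 146,300 mL.

146 L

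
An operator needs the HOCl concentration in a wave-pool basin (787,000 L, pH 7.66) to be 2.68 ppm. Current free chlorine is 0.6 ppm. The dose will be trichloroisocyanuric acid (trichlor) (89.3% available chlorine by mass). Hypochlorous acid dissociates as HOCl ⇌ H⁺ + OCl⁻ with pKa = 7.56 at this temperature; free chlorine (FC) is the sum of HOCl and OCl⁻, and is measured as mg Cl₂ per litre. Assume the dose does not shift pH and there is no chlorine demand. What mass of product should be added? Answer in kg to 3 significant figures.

4.81 kg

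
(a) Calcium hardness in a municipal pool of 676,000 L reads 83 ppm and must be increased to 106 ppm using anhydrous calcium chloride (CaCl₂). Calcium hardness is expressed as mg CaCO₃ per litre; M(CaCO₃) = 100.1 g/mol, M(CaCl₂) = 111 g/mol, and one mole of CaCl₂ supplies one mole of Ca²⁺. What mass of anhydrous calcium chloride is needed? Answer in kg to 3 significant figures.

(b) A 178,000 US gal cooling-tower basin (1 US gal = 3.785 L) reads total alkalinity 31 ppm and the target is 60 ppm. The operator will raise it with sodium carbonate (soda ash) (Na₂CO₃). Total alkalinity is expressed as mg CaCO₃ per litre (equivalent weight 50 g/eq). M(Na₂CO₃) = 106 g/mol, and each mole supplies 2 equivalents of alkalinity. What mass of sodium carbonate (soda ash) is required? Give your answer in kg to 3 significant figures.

(a) 17.2 kg; (b) 20.7 kg

(a) Hardness to add: (106 − 83) = 23 mg/L as CaCO₃ × 676,000 L = 15,550 g as CaCO₃.
(a) Moles of Ca²⁺ (1 mol Ca²⁺ ≡ 1 mol CaCO₃): 15,550 / 100.1 g/mol = 155.3 mol.
(a) Mass of CaCl₂: 155.3 × 111 = 17,240 g.

(b) Volume: 178,000 US gal × 3.785 L/gal = 673,730 L.
(b) Alkalinity to add: (60 − 31) = 29 mg/L as CaCO₃ × 673,730 L = 19,540 g as CaCO₃.
(b) Equivalents: 19,540 g ÷ 50 g/eq = 390.8 eq.
(b) Each mole of Na₂CO₃ supplies 2 eq, so 390.8 / 2 = 195.4 mol.
(b) Mass: 195.4 mol × 106 g/mol = 20,710 g.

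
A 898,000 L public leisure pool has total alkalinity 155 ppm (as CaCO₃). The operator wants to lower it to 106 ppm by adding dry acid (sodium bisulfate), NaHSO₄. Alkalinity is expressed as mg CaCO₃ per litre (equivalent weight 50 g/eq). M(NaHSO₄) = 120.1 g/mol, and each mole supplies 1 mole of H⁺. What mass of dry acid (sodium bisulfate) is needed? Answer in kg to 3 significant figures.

Alkalinity to neutralize: (155 − 106) = 49 mg/L as CaCO₃ × 898,000 L = 44,000 g as CaCO₃.
Equivalents of H⁺ required: 44,000 ÷ 50 g/eq = 880 eq = 880 mol NaHSO₄.
Mass of NaHSO₄: 880 × 120.1 = 105,700 g.

106 kg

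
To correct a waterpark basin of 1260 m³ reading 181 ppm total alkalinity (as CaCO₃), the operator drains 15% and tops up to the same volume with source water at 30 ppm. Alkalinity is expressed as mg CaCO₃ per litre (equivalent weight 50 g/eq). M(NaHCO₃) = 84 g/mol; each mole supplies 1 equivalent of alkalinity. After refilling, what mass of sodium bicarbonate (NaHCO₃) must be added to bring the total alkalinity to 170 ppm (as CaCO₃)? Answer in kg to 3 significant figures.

Volume: 1260 m³ = 1,260,000 L.
After draining 15% and refilling: 181 × 0.85 + 30 × 0.15 = 158.35 ppm.
Deficit to target: 170 − 158.35 = 11.65 mg/L.
As CaCO₃: 11.65 mg/L × 1,260,000 L = 14,680 g; ÷ 50 g/eq ÷ 1 = 293.6 mol NaHCO₃.
Mass: 293.6 × 84 = 24,660 g.

24.7 kg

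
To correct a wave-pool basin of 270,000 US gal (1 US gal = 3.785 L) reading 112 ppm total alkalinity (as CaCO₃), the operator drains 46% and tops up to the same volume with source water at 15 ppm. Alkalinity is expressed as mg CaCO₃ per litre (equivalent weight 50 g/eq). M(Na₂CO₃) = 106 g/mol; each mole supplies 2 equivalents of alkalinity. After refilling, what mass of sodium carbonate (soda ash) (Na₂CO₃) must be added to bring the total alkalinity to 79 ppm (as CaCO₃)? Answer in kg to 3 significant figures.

12.6 kg

Volume: 270,000 US gal × 3.785 L/gal = 1,021,950 L.
After draining 46% and refilling: 112 × 0.54 + 15 × 0.46 = 67.38 ppm.
Deficit to target: 79 − 67.38 = 11.62 mg/L.
As CaCO₃: 11.62 mg/L × 1,021,950 L = 11,880 g; ÷ 50 g/eq ÷ 2 = 118.8 mol Na₂CO₃.
Mass: 118.8 × 106 = 12,590 g.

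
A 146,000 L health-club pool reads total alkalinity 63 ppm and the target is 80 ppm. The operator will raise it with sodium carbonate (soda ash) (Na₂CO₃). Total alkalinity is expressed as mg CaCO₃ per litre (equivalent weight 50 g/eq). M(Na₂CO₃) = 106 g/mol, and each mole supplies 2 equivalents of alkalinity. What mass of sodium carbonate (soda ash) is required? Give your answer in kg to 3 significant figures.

Alkalinity to add: (80 − 63) = 17 mg/L as CaCO₃ × 146,000 L = 2482 g as CaCO₃.
Equivalents: 2482 g ÷ 50 g/eq = 49.64 eq.
Each mole of Na₂CO₃ supplies 2 eq, so 49.64 / 2 = 24.82 mol.
Mass: 24.82 mol × 106 g/mol = 2631 g.

2.63 kg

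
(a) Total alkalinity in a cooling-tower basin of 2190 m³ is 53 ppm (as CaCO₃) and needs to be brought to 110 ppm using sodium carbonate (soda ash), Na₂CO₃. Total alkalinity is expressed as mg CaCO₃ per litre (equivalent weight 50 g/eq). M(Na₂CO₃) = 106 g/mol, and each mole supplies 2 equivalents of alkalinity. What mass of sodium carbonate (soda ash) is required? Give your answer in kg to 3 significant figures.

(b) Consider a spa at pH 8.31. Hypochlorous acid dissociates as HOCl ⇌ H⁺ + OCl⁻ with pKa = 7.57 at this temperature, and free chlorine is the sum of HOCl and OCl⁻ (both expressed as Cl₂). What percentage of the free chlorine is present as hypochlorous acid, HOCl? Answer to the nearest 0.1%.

(a) 132 kg; (b) 15.4%

(a) Volume: 2190 m³ = 2,190,000 L.
(a) Alkalinity to add: (110 − 53) = 57 mg/L as CaCO₃ × 2,190,000 L = 124,800 g as CaCO₃.
(a) Equivalents: 124,800 g ÷ 50 g/eq = 2497 eq.
(a) Each mole of Na₂CO₃ supplies 2 eq, so 2497 / 2 = 1248 mol.
(a) Mass: 1248 mol × 106 g/mol = 132,300 g.

(b) [OCl⁻]/[HOCl] = 10^(pH − pKa) = 10^(8.31 − 7.57) = 10^0.74 = 5.495.
(b) Fraction as HOCl = 1 / (1 + 5.495) = 0.154.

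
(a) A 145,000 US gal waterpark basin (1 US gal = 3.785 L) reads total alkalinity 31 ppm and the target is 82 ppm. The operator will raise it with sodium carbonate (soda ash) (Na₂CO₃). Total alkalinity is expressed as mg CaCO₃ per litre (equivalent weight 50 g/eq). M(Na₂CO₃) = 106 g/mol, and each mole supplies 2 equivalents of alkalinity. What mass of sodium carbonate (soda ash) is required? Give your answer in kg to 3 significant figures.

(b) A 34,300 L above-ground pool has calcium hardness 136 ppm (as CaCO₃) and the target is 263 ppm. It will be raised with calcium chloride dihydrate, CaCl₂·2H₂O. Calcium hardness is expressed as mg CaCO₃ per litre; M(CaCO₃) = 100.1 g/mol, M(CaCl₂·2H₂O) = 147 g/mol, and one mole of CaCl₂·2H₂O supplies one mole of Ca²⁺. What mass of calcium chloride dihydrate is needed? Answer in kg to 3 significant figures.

(a) 29.7 kg; (b) 6.40 kg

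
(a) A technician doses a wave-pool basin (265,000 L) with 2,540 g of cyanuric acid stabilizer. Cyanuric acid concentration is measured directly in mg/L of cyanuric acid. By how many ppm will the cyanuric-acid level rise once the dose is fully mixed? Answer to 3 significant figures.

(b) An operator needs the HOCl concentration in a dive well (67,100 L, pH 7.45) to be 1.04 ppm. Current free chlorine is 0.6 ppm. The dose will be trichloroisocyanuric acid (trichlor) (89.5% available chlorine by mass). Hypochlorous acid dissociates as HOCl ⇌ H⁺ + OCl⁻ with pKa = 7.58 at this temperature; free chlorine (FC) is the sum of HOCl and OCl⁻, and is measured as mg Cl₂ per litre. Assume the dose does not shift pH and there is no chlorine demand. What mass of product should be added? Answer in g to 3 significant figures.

(a) 9.58 ppm; (b) 90.8 g

(a) Rise: 2,540 g / 265,000 L × 1000 = 9.585 mg/L.

(b) [OCl⁻]/[HOCl] = 10^(pH − pKa) = 10^(7.45 − 7.58) = 0.7413; fraction as HOCl = 1/(1 + 0.7413) = 0.5743.
(b) Free chlorine required for 1.04 ppm HOCl: 1.04 / 0.5743 = 1.811 ppm.
(b) FC to add: 1.811 − 0.6 = 1.211 mg/L as Cl₂.
(b) Cl₂ equivalent: 1.211 mg/L × 67,100 L = 81.26 g.
(b) Product at 89.5% available Cl: 81.26 / 0.895 = 90.79 g.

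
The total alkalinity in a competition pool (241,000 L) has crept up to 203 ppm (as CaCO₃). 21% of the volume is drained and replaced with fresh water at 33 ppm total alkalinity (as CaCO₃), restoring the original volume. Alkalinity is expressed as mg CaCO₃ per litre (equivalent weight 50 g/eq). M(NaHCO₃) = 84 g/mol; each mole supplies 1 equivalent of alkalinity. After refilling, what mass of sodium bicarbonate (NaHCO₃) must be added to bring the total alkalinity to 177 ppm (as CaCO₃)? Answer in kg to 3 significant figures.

3.93 kg

After draining 21% and refilling: 203 × 0.79 + 33 × 0.21 = 167.3 ppm.
Deficit to target: 177 − 167.3 = 9.7 mg/L.
As CaCO₃: 9.7 mg/L × 241,000 L = 2338 g; ÷ 50 g/eq ÷ 1 = 46.75 mol NaHCO₃.
Mass: 46.75 × 84 = 3927 g.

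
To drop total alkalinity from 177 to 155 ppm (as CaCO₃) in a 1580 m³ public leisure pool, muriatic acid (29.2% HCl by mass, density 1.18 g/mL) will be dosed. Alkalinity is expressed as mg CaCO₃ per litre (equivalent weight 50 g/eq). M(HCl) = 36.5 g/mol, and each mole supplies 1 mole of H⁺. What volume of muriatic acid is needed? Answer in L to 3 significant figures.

Volume: 1580 m³ = 1,580,000 L.
Alkalinity to neutralize: (177 − 155) = 22 mg/L as CaCO₃ × 1,580,000 L = 34,760 g as CaCO₃.
Equivalents of H⁺ required: 34,760 ÷ 50 g/eq = 695.2 eq = 695.2 mol HCl.
Mass of HCl: 695.2 × 36.5 = 25,370 g.
Mass of 29.2% solution: 25,370 / 0.292 = 86,900 g.
Volume: 86,900 g ÷ 1.18 g/mL = 73,640 mL.

73.6 L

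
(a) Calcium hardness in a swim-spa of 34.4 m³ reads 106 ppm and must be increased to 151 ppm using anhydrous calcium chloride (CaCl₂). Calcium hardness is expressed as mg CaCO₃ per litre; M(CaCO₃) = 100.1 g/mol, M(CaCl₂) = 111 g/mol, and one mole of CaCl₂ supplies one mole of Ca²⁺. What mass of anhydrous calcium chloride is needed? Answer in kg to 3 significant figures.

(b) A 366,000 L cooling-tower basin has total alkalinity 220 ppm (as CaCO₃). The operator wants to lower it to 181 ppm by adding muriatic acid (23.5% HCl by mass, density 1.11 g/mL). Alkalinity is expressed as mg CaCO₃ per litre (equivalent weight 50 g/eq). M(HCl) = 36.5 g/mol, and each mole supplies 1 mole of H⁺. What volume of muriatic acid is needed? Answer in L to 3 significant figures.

(a) 1.72 kg; (b) 39.9 L

(a) Volume: 34.4 m³ = 34,400 L.
(a) Hardness to add: (151 − 106) = 45 mg/L as CaCO₃ × 34,400 L = 1548 g as CaCO₃.
(a) Moles of Ca²⁺ (1 mol Ca²⁺ ≡ 1 mol CaCO₃): 1548 / 100.1 g/mol = 15.46 mol.
(a) Mass of CaCl₂: 15.46 × 111 = 1717 g.

(b) Alkalinity to neutralize: (220 − 181) = 39 mg/L as CaCO₃ × 366,000 L = 14,270 g as CaCO₃.
(b) Equivalents of H⁺ required: 14,270 ÷ 50 g/eq = 285.5 eq = 285.5 mol HCl.
(b) Mass of HCl: 285.5 × 36.5 = 10,420 g.
(b) Mass of 23.5% solution: 10,420 / 0.235 = 44,340 g.
(b) Volume: 44,340 g ÷ 1.11 g/mL = 39,950 mL.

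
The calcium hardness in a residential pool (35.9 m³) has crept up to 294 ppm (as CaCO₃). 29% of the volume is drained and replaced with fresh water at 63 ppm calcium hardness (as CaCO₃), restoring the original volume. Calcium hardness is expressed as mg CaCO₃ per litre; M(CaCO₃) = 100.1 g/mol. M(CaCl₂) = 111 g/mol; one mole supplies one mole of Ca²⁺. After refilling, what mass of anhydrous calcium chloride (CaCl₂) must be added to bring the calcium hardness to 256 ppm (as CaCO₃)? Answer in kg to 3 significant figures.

1.15 kg

Volume: 35.9 m³ = 35,900 L.
After draining 29% and refilling: 294 × 0.71 + 63 × 0.29 = 227.01 ppm.
Deficit to target: 256 − 227.01 = 28.99 mg/L.
As CaCO₃: 28.99 mg/L × 35,900 L = 1041 g; ÷ 100.1 = 10.4 mol Ca²⁺.
Mass: 10.4 × 111 = 1154 g.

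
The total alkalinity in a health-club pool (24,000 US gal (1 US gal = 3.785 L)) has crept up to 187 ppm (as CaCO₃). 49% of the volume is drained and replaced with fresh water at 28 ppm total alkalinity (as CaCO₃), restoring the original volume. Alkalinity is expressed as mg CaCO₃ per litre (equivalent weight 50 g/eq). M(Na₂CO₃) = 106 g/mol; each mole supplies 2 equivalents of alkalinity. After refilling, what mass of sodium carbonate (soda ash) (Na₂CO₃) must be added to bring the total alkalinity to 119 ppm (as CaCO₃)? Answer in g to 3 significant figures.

Volume: 24,000 US gal × 3.785 L/gal = 90,840 L.
After draining 49% and refilling: 187 × 0.51 + 28 × 0.49 = 109.09 ppm.
Deficit to target: 119 − 109.09 = 9.91 mg/L.
As CaCO₃: 9.91 mg/L × 90,840 L = 900.2 g; ÷ 50 g/eq ÷ 2 = 9.002 mol Na₂CO₃.
Mass: 9.002 × 106 = 954.2 g.

954 g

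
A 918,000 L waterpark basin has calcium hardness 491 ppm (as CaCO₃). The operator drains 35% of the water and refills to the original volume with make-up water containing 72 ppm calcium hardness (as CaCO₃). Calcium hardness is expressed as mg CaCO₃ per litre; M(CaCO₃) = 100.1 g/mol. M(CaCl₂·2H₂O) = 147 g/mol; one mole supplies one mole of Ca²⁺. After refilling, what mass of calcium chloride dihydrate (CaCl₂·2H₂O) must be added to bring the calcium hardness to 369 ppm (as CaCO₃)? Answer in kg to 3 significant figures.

33.2 kg

After draining 35% and refilling: 491 × 0.65 + 72 × 0.35 = 344.35 ppm.
Deficit to target: 369 − 344.35 = 24.65 mg/L.
As CaCO₃: 24.65 mg/L × 918,000 L = 22,630 g; ÷ 100.1 = 226.1 mol Ca²⁺.
Mass: 226.1 × 147 = 33,230 g.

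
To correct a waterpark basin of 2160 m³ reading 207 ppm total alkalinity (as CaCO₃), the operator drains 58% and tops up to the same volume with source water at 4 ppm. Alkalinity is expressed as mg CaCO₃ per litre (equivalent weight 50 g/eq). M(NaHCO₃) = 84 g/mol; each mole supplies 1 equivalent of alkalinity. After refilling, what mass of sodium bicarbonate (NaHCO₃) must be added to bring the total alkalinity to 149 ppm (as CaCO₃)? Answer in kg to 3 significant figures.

Volume: 2160 m³ = 2,160,000 L.
After draining 58% and refilling: 207 × 0.42 + 4 × 0.58 = 89.26 ppm.
Deficit to target: 149 − 89.26 = 59.74 mg/L.
As CaCO₃: 59.74 mg/L × 2,160,000 L = 129,000 g; ÷ 50 g/eq ÷ 1 = 2581 mol NaHCO₃.
Mass: 2581 × 84 = 216,800 g.

217 kg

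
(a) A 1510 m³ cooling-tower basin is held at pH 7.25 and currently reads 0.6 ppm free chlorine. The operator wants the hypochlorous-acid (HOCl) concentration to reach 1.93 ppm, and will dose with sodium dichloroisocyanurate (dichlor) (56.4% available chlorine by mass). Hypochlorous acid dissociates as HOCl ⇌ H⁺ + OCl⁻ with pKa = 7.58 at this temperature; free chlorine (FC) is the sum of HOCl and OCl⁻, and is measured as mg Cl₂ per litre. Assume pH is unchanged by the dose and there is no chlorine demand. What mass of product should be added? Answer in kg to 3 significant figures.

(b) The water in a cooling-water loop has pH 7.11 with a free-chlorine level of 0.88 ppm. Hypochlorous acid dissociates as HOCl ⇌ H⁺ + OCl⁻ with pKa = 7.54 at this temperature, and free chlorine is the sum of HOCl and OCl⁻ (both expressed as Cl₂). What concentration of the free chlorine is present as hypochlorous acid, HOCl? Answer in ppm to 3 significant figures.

(a) 5.98 kg; (b) 0.642 ppm

(a) Volume: 1510 m³ = 1,510,000 L.
(a) [OCl⁻]/[HOCl] = 10^(pH − pKa) = 10^(7.25 − 7.58) = 0.4677; fraction as HOCl = 1/(1 + 0.4677) = 0.6813.
(a) Free chlorine required for 1.93 ppm HOCl: 1.93 / 0.6813 = 2.833 ppm.
(a) FC to add: 2.833 − 0.6 = 2.233 mg/L as Cl₂.
(a) Cl₂ equivalent: 2.233 mg/L × 1,510,000 L = 3371 g.
(a) Product at 56.4% available Cl: 3371 / 0.564 = 5978 g.

(b) [OCl⁻]/[HOCl] = 10^(pH − pKa) = 10^(7.11 − 7.54) = 10^-0.43 = 0.3715.
(b) Fraction as HOCl = 1 / (1 + 0.3715) = 0.7291.
(b) HOCl = 0.7291 × 0.88 ppm = 0.6416 ppm.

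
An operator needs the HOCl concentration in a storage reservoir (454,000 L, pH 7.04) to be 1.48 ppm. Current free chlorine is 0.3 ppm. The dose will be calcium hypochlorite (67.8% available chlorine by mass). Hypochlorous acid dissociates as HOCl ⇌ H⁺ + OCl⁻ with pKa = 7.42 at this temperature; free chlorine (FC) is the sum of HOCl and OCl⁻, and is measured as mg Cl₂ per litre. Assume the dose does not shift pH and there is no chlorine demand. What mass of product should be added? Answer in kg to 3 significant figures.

[OCl⁻]/[HOCl] = 10^(pH − pKa) = 10^(7.04 − 7.42) = 0.4169; fraction as HOCl = 1/(1 + 0.4169) = 0.7058.
Free chlorine required for 1.48 ppm HOCl: 1.48 / 0.7058 = 2.097 ppm.
FC to add: 2.097 − 0.3 = 1.797 mg/L as Cl₂.
Cl₂ equivalent: 1.797 mg/L × 454,000 L = 815.8 g.
Product at 67.8% available Cl: 815.8 / 0.678 = 1203 g.

1.20 kg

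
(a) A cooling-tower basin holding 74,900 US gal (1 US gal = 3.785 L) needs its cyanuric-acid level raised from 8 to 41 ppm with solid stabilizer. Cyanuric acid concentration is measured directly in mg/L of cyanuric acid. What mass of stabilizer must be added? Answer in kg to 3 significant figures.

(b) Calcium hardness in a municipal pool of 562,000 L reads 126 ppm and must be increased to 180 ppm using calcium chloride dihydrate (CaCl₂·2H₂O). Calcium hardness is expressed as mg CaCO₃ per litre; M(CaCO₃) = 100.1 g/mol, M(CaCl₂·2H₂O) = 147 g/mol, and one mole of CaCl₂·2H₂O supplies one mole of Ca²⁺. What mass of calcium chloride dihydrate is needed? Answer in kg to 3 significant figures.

(a) Volume: 74,900 US gal × 3.785 L/gal = 283,496 L.
(a) CYA to add: (41 − 8) = 33 mg/L × 283,496 L = 9355 g cyanuric acid.

(b) Hardness to add: (180 − 126) = 54 mg/L as CaCO₃ × 562,000 L = 30,350 g as CaCO₃.
(b) Moles of Ca²⁺ (1 mol Ca²⁺ ≡ 1 mol CaCO₃): 30,350 / 100.1 g/mol = 303.2 mol.
(b) Mass of CaCl₂·2H₂O: 303.2 × 147 = 44,570 g.

(a) 9.36 kg; (b) 44.6 kg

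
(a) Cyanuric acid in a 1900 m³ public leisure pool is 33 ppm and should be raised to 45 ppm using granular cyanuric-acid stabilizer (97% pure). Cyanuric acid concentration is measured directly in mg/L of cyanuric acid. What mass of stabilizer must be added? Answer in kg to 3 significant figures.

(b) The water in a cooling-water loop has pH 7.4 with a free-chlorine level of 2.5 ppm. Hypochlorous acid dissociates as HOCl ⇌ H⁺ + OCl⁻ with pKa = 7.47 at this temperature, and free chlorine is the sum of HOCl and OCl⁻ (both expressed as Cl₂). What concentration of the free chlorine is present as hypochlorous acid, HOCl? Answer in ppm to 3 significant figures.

(a) Volume: 1900 m³ = 1,900,000 L.
(a) CYA to add: (45 − 33) = 12 mg/L × 1,900,000 L = 22,800 g cyanuric acid.
(a) At 97% purity: 22,800 / 0.97 = 23,510 g product.

(b) [OCl⁻]/[HOCl] = 10^(pH − pKa) = 10^(7.4 − 7.47) = 10^-0.07 = 0.8511.
(b) Fraction as HOCl = 1 / (1 + 0.8511) = 0.5402.
(b) HOCl = 0.5402 × 2.5 ppm = 1.351 ppm.

(a) 23.5 kg; (b) 1.35 ppm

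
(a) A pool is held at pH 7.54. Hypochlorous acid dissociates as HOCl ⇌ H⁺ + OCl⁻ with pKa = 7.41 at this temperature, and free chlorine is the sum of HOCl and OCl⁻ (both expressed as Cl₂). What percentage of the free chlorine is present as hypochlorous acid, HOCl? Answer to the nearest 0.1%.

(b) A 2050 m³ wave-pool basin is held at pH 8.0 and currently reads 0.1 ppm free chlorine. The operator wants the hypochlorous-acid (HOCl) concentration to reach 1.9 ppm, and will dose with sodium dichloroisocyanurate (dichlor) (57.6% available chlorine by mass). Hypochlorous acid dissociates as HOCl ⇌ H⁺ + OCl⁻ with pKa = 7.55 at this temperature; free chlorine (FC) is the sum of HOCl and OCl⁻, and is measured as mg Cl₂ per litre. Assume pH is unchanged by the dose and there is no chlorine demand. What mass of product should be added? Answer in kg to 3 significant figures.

(a) [OCl⁻]/[HOCl] = 10^(pH − pKa) = 10^(7.54 − 7.41) = 10^0.13 = 1.349.
(a) Fraction as HOCl = 1 / (1 + 1.349) = 0.4257.

(b) Volume: 2050 m³ = 2,050,000 L.
(b) [OCl⁻]/[HOCl] = 10^(pH − pKa) = 10^(8.0 − 7.55) = 2.818; fraction as HOCl = 1/(1 + 2.818) = 0.2619.
(b) Free chlorine required for 1.9 ppm HOCl: 1.9 / 0.2619 = 7.255 ppm.
(b) FC to add: 7.255 − 0.1 = 7.155 mg/L as Cl₂.
(b) Cl₂ equivalent: 7.155 mg/L × 2,050,000 L = 14,670 g.
(b) Product at 57.6% available Cl: 14,670 / 0.576 = 25,460 g.

(a) 42.6%; (b) 25.5 kg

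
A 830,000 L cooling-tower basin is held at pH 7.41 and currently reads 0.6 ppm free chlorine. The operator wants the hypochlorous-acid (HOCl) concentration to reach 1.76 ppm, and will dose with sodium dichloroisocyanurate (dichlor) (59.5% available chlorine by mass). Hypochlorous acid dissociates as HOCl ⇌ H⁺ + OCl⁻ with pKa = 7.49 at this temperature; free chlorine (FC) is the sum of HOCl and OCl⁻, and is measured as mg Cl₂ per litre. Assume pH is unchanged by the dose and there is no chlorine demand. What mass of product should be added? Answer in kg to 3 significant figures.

[OCl⁻]/[HOCl] = 10^(pH − pKa) = 10^(7.41 − 7.49) = 0.8318; fraction as HOCl = 1/(1 + 0.8318) = 0.5459.
Free chlorine required for 1.76 ppm HOCl: 1.76 / 0.5459 = 3.224 ppm.
FC to add: 3.224 − 0.6 = 2.624 mg/L as Cl₂.
Cl₂ equivalent: 2.624 mg/L × 830,000 L = 2178 g.
Product at 59.5% available Cl: 2178 / 0.595 = 3660 g.

3.66 kg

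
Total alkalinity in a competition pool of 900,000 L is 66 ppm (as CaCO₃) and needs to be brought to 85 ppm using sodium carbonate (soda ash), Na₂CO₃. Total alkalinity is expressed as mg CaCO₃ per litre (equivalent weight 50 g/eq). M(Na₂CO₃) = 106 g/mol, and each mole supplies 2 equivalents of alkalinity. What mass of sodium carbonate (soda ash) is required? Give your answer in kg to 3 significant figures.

18.1 kg

Alkalinity to add: (85 − 66) = 19 mg/L as CaCO₃ × 900,000 L = 17,100 g as CaCO₃.
Equivalents: 17,100 g ÷ 50 g/eq = 342 eq.
Each mole of Na₂CO₃ supplies 2 eq, so 342 / 2 = 171 mol.
Mass: 171 mol × 106 g/mol = 18,130 g.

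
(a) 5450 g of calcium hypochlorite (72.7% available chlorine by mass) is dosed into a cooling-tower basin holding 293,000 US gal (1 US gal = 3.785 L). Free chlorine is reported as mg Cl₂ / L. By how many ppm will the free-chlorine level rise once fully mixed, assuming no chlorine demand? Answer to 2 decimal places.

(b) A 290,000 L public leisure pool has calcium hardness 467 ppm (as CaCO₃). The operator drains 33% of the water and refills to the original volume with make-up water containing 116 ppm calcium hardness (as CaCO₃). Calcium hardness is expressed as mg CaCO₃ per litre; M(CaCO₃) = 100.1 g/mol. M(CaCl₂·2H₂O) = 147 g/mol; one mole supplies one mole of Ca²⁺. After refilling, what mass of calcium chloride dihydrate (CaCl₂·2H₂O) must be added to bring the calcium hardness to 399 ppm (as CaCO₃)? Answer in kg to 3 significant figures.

(a) Volume: 293,000 US gal × 3.785 L/gal = 1,109,005 L.
(a) Available chlorine delivered: 5450 g × 0.727 = 3962 g as Cl₂.
(a) Concentration rise: 3962 g / 1,109,005 L = 3.573 mg/L = 3.57 ppm.

(b) After draining 33% and refilling: 467 × 0.67 + 116 × 0.33 = 351.17 ppm.
(b) Deficit to target: 399 − 351.17 = 47.83 mg/L.
(b) As CaCO₃: 47.83 mg/L × 290,000 L = 13,870 g; ÷ 100.1 = 138.6 mol Ca²⁺.
(b) Mass: 138.6 × 147 = 20,370 g.

(a) 3.57 ppm; (b) 20.4 kg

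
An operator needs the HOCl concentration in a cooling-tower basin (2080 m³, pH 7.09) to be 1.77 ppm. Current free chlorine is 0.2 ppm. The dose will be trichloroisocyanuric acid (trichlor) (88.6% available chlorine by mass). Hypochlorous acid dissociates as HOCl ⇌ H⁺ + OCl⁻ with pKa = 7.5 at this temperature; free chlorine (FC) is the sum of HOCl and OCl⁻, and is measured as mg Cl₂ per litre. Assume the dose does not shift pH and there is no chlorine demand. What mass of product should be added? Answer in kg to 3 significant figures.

5.30 kg

Volume: 2080 m³ = 2,080,000 L.
[OCl⁻]/[HOCl] = 10^(pH − pKa) = 10^(7.09 − 7.5) = 0.389; fraction as HOCl = 1/(1 + 0.389) = 0.7199.
Free chlorine required for 1.77 ppm HOCl: 1.77 / 0.7199 = 2.459 ppm.
FC to add: 2.459 − 0.2 = 2.259 mg/L as Cl₂.
Cl₂ equivalent: 2.259 mg/L × 2,080,000 L = 4698 g.
Product at 88.6% available Cl: 4698 / 0.886 = 5302 g.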